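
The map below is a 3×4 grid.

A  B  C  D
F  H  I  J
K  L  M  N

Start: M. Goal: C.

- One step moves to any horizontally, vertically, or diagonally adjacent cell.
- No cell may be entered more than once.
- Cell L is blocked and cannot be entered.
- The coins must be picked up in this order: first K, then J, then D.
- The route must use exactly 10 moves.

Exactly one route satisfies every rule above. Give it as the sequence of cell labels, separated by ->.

M -> H -> K -> F -> A -> B -> I -> N -> J -> D -> C

The waypoints must appear in the order K, J, D, with no cell reused.
Route from M: up-left 1 to H, down-left 1 to K, up 2 to A, right 1 to B, down-right 2 to N, up 2 to D, left 1 to C — 10 moves in all.
Check: order respected (K at step 2, J at step 8, D at step 9); 10 moves as required.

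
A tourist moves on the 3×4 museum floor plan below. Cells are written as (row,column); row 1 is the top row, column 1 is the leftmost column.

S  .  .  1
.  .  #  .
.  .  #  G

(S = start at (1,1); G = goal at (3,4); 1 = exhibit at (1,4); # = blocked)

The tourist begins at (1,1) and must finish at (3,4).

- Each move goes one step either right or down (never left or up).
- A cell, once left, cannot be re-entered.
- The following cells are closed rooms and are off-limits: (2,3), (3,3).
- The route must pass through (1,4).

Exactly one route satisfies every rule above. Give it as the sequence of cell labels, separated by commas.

Moves only go right or down, so the column and row indices never decrease.
Route from (1,1): 3× right (reaching (1,4)), 2× down (reaching (3,4)) — 5 moves in all.
Check: all required cells visited.

(1,1), (1,2), (1,3), (1,4), (2,4), (3,4)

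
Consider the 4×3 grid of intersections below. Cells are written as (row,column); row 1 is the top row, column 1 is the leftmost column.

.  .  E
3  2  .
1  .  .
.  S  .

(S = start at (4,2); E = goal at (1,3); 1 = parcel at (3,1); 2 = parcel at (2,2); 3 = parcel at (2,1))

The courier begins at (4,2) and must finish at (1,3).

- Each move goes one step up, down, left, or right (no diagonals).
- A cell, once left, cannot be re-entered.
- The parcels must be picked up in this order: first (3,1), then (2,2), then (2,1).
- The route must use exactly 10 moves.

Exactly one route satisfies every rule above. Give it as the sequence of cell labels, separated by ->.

The waypoints must appear in the order (3,1), (2,2), (2,1), with no cell reused.
Route from (4,2): left to (4,1), up to (3,1), 2× right (reaching (3,3)), up to (2,3), 2× left (reaching (2,1)), up to (1,1), 2× right (reaching (1,3)) — 10 moves in all.
Check: order respected (1 at step 2, 2 at step 6, 3 at step 7); 10 moves as required.

(4,2) -> (4,1) -> (3,1) -> (3,2) -> (3,3) -> (2,3) -> (2,2) -> (2,1) -> (1,1) -> (1,2) -> (1,3)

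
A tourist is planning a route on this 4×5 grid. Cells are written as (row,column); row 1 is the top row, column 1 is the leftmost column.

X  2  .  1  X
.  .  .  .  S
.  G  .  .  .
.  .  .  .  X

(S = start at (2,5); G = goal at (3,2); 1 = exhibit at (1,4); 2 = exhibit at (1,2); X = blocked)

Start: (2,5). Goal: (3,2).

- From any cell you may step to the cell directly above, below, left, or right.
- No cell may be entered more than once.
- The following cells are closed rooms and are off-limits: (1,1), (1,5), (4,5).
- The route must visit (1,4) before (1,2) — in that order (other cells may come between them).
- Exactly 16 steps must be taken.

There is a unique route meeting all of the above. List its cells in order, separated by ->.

The waypoints must appear in the order (1,4), (1,2), with no cell reused.
Route from (2,5): down to (3,5), left to (3,4), down to (4,4), left to (4,3), 2× up (reaching (2,3)), right to (2,4), up to (1,4), 2× left (reaching (1,2)), down to (2,2), left to (2,1), 2× down (reaching (4,1)), right to (4,2), up to (3,2) — 16 moves in all.
Check: order respected (1 at step 8, 2 at step 10); 16 moves as required.

(2,5) -> (3,5) -> (3,4) -> (4,4) -> (4,3) -> (3,3) -> (2,3) -> (2,4) -> (1,4) -> (1,3) -> (1,2) -> (2,2) -> (2,1) -> (3,1) -> (4,1) -> (4,2) -> (3,2)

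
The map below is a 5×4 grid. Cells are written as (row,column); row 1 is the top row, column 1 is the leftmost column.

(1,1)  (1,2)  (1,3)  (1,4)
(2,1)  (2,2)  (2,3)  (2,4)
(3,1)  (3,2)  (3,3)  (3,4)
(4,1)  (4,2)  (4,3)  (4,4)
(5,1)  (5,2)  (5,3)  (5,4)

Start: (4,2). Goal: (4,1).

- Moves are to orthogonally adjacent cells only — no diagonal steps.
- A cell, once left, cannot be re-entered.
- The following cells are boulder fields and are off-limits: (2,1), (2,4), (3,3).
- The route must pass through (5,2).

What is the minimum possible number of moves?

3

Any route passes through (5,2) somewhere between (4,2) and (4,1). Summing Manhattan distances along the two legs ((4,2) → (5,2) → (4,1)) gives a lower bound of 1 + 2 = 3 moves.
A route of 3 moves achieves this: (4,2) → (5,2) → (5,1) → (4,1).
Since 3 matches the lower bound, it is optimal.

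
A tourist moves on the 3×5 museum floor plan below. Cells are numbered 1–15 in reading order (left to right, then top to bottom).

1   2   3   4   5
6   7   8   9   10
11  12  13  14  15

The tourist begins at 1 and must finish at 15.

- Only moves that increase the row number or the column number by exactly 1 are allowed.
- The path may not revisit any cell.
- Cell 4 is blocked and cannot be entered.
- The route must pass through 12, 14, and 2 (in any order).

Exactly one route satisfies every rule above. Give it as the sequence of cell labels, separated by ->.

1 -> 2 -> 7 -> 12 -> 13 -> 14 -> 15

Moves only go right or down, so the column and row indices never decrease.
Route from 1: right 1 to 2, down 2 to 12, right 3 to 15 — 6 moves in all.
Check: all required cells visited.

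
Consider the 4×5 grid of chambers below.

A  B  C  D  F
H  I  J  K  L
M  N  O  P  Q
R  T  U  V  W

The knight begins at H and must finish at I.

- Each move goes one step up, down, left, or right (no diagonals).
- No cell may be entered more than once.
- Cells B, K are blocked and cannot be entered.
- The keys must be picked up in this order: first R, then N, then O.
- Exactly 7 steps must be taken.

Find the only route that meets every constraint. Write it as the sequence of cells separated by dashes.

H - M - R - T - N - O - J - I

The waypoints must appear in the order R, N, O, with no cell reused.
Route from H: down 2 to R, right 1 to T, up 1 to N, right 1 to O, up 1 to J, left 1 to I — 7 moves in all.
Check: order respected (R at step 2, N at step 4, O at step 5); 7 moves as required.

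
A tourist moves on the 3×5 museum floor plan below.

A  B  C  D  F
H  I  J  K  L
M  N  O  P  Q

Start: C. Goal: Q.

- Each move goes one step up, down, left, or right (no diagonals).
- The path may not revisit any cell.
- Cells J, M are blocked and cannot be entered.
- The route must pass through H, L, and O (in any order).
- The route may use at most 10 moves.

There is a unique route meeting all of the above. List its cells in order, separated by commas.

C, B, A, H, I, N, O, P, K, L, Q

Any route must reach H, L, and O and still end at Q within 10 moves, so the order of the required stops is forced.
Route from C: 2× left (reaching A), down to H, right to I, down to N, 2× right (reaching P), up to K, right to L, down to Q — 10 moves in all.
Check: all required cells visited; 10 ≤ 10 moves.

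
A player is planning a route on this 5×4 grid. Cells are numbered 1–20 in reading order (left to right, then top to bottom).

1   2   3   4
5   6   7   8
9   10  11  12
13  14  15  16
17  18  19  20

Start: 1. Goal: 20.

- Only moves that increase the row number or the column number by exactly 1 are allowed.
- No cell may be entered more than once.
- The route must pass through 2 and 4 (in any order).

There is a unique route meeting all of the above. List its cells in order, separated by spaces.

Moves only go right or down, so the column and row indices never decrease.
Route from 1: right 3 to 4, down 4 to 20 — 7 moves in all.
Check: all required cells visited.

1 2 3 4 8 12 16 20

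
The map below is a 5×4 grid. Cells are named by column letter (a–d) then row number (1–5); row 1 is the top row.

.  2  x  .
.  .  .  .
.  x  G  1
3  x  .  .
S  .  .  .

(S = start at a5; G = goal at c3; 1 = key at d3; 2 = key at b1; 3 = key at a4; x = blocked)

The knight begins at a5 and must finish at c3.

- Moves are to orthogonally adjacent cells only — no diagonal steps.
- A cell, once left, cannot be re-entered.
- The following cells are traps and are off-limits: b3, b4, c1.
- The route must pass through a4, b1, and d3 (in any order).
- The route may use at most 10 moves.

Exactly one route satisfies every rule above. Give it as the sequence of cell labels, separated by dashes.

The 10-move cap with required stops at a4, b1, d3 leaves no slack for detours.
Route from a5: 4× up (reaching a1), right to b1, down to b2, 2× right (reaching d2), down to d3, left to c3 — 10 moves in all.
Check: all required cells visited; 10 ≤ 10 moves.

a5 - a4 - a3 - a2 - a1 - b1 - b2 - c2 - d2 - d3 - c3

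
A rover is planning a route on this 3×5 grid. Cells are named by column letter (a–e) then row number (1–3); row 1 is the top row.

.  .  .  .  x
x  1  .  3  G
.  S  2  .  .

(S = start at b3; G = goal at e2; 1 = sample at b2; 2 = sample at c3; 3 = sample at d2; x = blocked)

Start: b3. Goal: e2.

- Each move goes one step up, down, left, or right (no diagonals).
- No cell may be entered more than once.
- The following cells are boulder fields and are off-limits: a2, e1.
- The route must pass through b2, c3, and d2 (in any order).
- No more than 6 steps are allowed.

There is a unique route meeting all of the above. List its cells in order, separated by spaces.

The budget equals the shortest possible length, so every move has to be on a shortest route through the required cells.
Route from b3: up 1 to b2, right 1 to c2, down 1 to c3, right 1 to d3, up 1 to d2, right 1 to e2 — 6 moves in all.
Check: all required cells visited; 6 ≤ 6 moves.

b3 b2 c2 c3 d3 d2 e2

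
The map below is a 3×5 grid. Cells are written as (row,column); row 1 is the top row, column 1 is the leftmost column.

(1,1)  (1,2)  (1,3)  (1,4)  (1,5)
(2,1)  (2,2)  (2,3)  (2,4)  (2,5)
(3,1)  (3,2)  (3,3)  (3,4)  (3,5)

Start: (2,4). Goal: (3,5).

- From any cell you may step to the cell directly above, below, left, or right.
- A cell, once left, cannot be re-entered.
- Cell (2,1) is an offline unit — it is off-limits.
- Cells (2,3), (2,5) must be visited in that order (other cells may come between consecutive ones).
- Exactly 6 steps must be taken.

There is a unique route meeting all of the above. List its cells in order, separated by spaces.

The waypoints must appear in the order (2,3), (2,5), with no cell reused.
Route from (2,4): left to (2,3), up to (1,3), 2× right (reaching (1,5)), 2× down (reaching (3,5)) — 6 moves in all.
Check: order respected ((2,3) at step 1, (2,5) at step 5); 6 moves as required.

(2,4) (2,3) (1,3) (1,4) (1,5) (2,5) (3,5)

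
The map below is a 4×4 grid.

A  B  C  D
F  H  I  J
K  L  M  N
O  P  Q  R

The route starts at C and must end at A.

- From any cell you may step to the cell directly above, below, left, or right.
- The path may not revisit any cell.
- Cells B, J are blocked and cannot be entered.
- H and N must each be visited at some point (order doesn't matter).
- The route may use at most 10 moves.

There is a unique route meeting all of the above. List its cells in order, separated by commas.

C, I, M, N, R, Q, P, L, H, F, A

Any route must reach H and N and still end at A within 10 moves, so the order of the required stops is forced.
Route from C: 2× down (reaching M), right to N, down to R, 2× left (reaching P), 2× up (reaching H), left to F, up to A — 10 moves in all.
Check: all required cells visited; 10 ≤ 10 moves.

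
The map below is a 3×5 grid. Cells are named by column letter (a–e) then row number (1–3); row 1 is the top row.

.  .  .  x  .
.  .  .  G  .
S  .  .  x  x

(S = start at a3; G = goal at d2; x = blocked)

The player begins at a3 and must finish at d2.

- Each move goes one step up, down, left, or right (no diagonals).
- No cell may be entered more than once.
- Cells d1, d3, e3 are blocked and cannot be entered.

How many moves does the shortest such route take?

The Manhattan distance from a3 to d2 is |3−2| + |1−4| = 4, so at least 4 moves are needed.
A route of 4 moves achieves this: a3 → a2 → b2 → c2 → d2.
Since 4 matches the lower bound, it is optimal.

4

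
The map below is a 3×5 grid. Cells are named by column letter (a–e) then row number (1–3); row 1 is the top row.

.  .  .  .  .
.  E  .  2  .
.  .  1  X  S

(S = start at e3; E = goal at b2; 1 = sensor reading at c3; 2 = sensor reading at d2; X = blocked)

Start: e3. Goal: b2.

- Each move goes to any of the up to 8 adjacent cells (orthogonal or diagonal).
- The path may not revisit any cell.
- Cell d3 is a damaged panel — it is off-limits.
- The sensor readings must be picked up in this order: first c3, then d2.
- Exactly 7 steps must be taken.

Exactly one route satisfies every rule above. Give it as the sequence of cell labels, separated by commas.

e3, e2, d1, c2, c3, d2, c1, b2

The waypoints must appear in the order c3, d2, with no cell reused.
Route from e3: up to e2, up-left to d1, down-left to c2, down to c3, up-right to d2, up-left to c1, down-left to b2 — 7 moves in all.
Check: order respected (1 at step 4, 2 at step 5); 7 moves as required.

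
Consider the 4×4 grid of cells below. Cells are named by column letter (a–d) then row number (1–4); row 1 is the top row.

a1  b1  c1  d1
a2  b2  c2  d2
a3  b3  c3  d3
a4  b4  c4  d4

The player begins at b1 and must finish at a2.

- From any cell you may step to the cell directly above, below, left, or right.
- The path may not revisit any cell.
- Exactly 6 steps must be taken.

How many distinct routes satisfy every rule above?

6

Need simple routes of exactly 6 moves from b1 to a2 (Manhattan distance 2, so 2 moves are spent on a detour and 2 undoing it).
Enumerating: b1 b2 b3 b4 a4 a3 a2 | b1 b2 c2 c3 b3 a3 a2 | b1 c1 c2 c3 b3 b2 a2 | b1 c1 c2 c3 b3 a3 a2 | b1 c1 c2 b2 b3 a3 a2 | b1 c1 d1 d2 c2 b2 a2.
That gives 6 routes.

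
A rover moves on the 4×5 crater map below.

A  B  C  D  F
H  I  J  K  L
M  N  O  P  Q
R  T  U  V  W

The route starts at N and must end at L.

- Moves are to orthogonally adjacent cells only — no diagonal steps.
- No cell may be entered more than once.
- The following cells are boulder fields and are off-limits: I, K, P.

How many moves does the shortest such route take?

6

The Manhattan distance from N to L is |3−2| + |2−5| = 4, so at least 4 moves are needed.
That bound ignores the blocked cells. Measuring each leg by the fewest moves that actually steer around them (N→L: 6) raises the lower bound to 6.
A route of 6 moves exists: N → T → U → V → W → Q → L.
Since 6 matches that lower bound, it is optimal.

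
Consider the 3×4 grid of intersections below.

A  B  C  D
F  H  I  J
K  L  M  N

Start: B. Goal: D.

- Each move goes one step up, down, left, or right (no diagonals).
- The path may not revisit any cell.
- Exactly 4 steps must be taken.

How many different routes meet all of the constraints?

Need simple routes of exactly 4 moves from B to D (Manhattan distance 2, so 1 moves are spent on a detour and 1 undoing it).
Enumerating: B H I C D | B H I J D | B C I J D.
That gives 3 routes.

3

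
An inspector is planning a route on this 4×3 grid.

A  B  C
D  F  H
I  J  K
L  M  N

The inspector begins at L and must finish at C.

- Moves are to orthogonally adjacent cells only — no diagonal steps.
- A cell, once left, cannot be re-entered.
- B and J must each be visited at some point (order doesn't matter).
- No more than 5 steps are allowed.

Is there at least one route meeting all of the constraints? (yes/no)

yes

One route that works: L → I → J → F → B → C.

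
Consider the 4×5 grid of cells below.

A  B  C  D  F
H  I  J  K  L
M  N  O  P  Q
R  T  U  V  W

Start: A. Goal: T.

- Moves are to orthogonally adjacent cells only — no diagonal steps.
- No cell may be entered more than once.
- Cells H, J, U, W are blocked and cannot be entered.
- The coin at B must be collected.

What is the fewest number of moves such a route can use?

4

Any route passes through B somewhere between A and T. Summing Manhattan distances along the two legs (A → B → T) gives a lower bound of 1 + 3 = 4 moves.
A route of 4 moves achieves this: A → B → I → N → T.
Since 4 matches the lower bound, it is optimal.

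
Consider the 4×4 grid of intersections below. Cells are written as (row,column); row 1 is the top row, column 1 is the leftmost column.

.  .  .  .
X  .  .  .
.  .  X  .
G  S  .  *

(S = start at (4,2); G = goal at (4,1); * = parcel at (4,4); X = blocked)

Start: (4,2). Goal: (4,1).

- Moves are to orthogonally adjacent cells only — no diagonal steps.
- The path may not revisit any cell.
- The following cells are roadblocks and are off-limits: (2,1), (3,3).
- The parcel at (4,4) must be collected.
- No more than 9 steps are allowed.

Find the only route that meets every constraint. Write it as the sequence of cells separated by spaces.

Any route must reach (4,4) and still end at (4,1) within 9 moves, so the order of the required stops is forced.
Route from (4,2): right 2 to (4,4), up 2 to (2,4), left 2 to (2,2), down 1 to (3,2), left 1 to (3,1), down 1 to (4,1) — 9 moves in all.
Check: all required cells visited; 9 ≤ 9 moves.

(4,2) (4,3) (4,4) (3,4) (2,4) (2,3) (2,2) (3,2) (3,1) (4,1)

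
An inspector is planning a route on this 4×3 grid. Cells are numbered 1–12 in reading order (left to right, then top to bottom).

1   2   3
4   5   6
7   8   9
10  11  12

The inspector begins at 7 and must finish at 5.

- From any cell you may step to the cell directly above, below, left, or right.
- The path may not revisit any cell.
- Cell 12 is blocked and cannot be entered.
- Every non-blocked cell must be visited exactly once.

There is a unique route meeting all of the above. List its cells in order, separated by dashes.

Need to visit all 11 open cells exactly once, starting at 7 and ending at 5.
Cell 3 has only two open neighbours (6 and 2), so the path must pass straight through it: one of those is the cell it's entered from and the other is where it exits.
Route from 7: down to 10, right to 11, up to 8, right to 9, 2× up (reaching 3), 2× left (reaching 1), down to 4, right to 5 — 10 moves in all.
Check: all 11 open cells covered.

7 - 10 - 11 - 8 - 9 - 6 - 3 - 2 - 1 - 4 - 5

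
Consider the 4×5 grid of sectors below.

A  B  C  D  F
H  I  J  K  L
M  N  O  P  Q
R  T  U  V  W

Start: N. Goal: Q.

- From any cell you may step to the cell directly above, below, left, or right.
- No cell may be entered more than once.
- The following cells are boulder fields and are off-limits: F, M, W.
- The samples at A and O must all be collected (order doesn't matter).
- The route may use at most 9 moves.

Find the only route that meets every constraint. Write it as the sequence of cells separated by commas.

N, I, H, A, B, C, J, O, P, Q

The budget equals the shortest possible length, so every move has to be on a shortest route through the required cells.
Route from N: up 1 to I, left 1 to H, up 1 to A, right 2 to C, down 2 to O, right 2 to Q — 9 moves in all.
Check: all required cells visited; 9 ≤ 9 moves.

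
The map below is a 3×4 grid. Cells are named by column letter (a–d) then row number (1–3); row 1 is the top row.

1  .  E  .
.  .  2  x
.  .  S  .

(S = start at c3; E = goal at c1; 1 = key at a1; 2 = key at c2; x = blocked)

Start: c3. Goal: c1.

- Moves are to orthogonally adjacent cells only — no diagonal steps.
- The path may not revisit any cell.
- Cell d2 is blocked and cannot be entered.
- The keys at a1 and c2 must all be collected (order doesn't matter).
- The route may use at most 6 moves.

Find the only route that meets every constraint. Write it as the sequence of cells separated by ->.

c3 -> c2 -> b2 -> a2 -> a1 -> b1 -> c1

The budget equals the shortest possible length, so every move has to be on a shortest route through the required cells.
Route from c3: up to c2, 2× left (reaching a2), up to a1, 2× right (reaching c1) — 6 moves in all.
Check: all required cells visited; 6 ≤ 6 moves.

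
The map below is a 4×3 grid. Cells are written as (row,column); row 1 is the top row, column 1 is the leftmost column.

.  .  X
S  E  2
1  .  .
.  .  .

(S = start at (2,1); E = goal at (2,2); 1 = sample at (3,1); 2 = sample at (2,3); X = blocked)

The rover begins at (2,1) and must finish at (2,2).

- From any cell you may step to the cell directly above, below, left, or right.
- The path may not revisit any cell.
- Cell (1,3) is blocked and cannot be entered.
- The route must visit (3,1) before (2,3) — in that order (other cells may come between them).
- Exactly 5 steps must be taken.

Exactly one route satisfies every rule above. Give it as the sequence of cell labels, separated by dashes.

The waypoints must appear in the order (3,1), (2,3), with no cell reused.
Route from (2,1): down 1 to (3,1), right 2 to (3,3), up 1 to (2,3), left 1 to (2,2) — 5 moves in all.
Check: order respected (1 at step 1, 2 at step 4); 5 moves as required.

(2,1) - (3,1) - (3,2) - (3,3) - (2,3) - (2,2)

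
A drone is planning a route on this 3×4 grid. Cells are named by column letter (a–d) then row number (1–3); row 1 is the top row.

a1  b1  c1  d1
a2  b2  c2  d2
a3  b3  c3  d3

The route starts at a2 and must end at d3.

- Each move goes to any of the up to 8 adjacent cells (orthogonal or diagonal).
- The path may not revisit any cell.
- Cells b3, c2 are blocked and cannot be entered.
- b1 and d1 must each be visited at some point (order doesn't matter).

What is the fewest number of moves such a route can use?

5

Any route passes through b1 and d1 in some order between a2 and d3. Summing Chebyshev distances along each leg and taking the cheapest ordering (a2 → b1 → d1 → d3) gives a lower bound of 1 + 2 + 2 = 5 moves.
A route of 5 moves achieves this: a2 → b1 → c1 → d1 → d2 → d3.
Since 5 matches the lower bound, it is optimal.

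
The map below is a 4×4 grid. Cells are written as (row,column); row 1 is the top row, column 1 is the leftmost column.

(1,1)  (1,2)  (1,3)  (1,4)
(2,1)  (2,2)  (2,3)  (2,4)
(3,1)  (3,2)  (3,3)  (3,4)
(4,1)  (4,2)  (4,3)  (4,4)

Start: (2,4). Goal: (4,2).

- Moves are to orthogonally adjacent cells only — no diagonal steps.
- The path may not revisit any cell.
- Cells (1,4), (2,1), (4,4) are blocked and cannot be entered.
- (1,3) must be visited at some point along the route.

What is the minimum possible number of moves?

6

Any route passes through (1,3) somewhere between (2,4) and (4,2). Summing Manhattan distances along the two legs ((2,4) → (1,3) → (4,2)) gives a lower bound of 2 + 4 = 6 moves.
A route of 6 moves achieves this: (2,4) → (2,3) → (1,3) → (1,2) → (2,2) → (3,2) → (4,2).
Since 6 matches the lower bound, it is optimal.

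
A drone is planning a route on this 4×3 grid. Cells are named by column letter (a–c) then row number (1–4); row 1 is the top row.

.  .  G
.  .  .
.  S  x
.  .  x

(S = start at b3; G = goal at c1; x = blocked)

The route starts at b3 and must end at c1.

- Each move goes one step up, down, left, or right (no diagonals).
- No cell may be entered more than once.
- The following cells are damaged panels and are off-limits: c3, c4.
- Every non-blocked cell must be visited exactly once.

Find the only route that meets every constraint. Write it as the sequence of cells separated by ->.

b3 -> b4 -> a4 -> a3 -> a2 -> a1 -> b1 -> b2 -> c2 -> c1

Need to visit all 10 open cells exactly once, starting at b3 and ending at c1.
Cell a4 has only two open neighbours (a3 and b4), so the path must pass straight through it: one of those is the cell it's entered from and the other is where it exits.
Route from b3: down to b4, left to a4, 3× up (reaching a1), right to b1, down to b2, right to c2, up to c1 — 9 moves in all.
Check: all 10 open cells covered.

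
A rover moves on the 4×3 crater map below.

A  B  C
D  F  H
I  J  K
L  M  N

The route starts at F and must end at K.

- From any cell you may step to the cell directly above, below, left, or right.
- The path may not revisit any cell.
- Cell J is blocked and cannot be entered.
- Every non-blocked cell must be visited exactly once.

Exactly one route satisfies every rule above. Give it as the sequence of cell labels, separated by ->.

Need to visit all 11 open cells exactly once, starting at F and ending at K.
Cell I has only two open neighbours (D and L), so the path must pass straight through it: one of those is the cell it's entered from and the other is where it exits.
Route from F: right 1 to H, up 1 to C, left 2 to A, down 3 to L, right 2 to N, up 1 to K — 10 moves in all.
Check: all 11 open cells covered.

F -> H -> C -> B -> A -> D -> I -> L -> M -> N -> K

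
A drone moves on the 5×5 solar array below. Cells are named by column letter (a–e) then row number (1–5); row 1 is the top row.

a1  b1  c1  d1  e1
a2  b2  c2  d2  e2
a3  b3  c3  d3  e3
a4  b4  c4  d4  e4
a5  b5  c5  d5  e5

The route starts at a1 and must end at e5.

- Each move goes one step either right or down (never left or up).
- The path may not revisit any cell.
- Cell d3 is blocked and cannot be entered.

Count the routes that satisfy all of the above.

40

A right/down-only route from a1 to e5 makes exactly 4 down-moves and 4 right-moves in some order.
With no other constraints that would be C(8,4) = 70 routes.
Subtract routes through each blocked cell (inclusion–exclusion for overlaps): − through d3: 30 → 40.
That gives 40 routes.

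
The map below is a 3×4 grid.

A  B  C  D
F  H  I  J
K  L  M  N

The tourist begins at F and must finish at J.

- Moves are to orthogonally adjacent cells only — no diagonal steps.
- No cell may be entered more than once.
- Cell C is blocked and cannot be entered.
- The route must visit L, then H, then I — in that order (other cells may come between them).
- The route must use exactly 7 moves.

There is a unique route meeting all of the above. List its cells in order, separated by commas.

The waypoints must appear in the order L, H, I, with no cell reused.
Route from F: down to K, right to L, up to H, right to I, down to M, right to N, up to J — 7 moves in all.
Check: order respected (L at step 2, H at step 3, I at step 4); 7 moves as required.

F, K, L, H, I, M, N, J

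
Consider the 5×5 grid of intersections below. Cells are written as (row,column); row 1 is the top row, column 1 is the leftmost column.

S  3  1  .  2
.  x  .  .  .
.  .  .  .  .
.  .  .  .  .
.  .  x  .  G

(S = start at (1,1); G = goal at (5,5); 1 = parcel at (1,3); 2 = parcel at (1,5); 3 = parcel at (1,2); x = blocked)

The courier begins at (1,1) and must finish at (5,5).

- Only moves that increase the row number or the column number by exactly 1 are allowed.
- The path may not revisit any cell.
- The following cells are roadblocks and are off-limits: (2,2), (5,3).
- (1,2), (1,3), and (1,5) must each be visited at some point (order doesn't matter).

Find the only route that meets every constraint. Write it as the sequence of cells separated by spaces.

Moves only go right or down, so the column and row indices never decrease.
Route from (1,1): right 4 to (1,5), down 4 to (5,5) — 8 moves in all.
Check: all required cells visited.

(1,1) (1,2) (1,3) (1,4) (1,5) (2,5) (3,5) (4,5) (5,5)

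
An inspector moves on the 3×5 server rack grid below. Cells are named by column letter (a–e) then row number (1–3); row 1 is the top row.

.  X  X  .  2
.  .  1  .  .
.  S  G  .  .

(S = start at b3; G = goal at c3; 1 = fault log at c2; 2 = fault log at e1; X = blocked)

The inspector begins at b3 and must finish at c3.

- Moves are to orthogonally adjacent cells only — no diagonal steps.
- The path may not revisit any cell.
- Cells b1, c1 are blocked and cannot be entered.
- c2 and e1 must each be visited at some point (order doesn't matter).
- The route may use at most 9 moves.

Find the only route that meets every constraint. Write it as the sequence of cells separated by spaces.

The 9-move cap with required stops at c2, e1 leaves no slack for detours.
Route from b3: up 1 to b2, right 2 to d2, up 1 to d1, right 1 to e1, down 2 to e3, left 2 to c3 — 9 moves in all.
Check: all required cells visited; 9 ≤ 9 moves.

b3 b2 c2 d2 d1 e1 e2 e3 d3 c3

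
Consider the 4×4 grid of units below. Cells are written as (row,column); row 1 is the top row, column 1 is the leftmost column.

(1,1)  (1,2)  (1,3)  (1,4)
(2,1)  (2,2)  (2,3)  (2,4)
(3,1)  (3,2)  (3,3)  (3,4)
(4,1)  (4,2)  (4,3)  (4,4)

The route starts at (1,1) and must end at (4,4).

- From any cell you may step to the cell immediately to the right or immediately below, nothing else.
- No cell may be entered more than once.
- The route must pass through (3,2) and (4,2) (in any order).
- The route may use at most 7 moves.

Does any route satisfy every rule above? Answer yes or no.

One route that works: (1,1) → (2,1) → (3,1) → (3,2) → (4,2) → (4,3) → (4,4).

yes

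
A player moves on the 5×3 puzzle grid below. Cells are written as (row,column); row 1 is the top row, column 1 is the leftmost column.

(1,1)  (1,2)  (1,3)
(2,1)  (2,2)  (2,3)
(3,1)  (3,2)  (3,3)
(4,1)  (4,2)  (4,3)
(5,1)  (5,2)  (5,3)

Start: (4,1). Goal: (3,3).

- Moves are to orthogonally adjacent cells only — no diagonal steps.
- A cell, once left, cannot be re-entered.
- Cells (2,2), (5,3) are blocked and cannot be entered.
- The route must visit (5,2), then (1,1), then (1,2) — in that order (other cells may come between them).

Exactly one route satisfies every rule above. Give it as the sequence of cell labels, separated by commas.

The waypoints must appear in the order (5,2), (1,1), (1,2), with no cell reused.
Route from (4,1): down to (5,1), right to (5,2), 2× up (reaching (3,2)), left to (3,1), 2× up (reaching (1,1)), 2× right (reaching (1,3)), 2× down (reaching (3,3)) — 11 moves in all.
Check: order respected ((5,2) at step 2, (1,1) at step 7, (1,2) at step 8).

(4,1), (5,1), (5,2), (4,2), (3,2), (3,1), (2,1), (1,1), (1,2), (1,3), (2,3), (3,3)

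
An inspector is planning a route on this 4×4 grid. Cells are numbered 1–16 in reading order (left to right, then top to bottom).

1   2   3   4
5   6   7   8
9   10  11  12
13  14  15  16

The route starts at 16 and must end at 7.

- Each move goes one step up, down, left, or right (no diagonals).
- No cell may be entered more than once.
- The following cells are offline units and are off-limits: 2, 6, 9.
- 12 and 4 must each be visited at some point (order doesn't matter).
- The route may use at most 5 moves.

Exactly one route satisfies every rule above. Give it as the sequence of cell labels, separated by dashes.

16 - 12 - 8 - 4 - 3 - 7

The budget equals the shortest possible length, so every move has to be on a shortest route through the required cells.
Route from 16: up 3 to 4, left 1 to 3, down 1 to 7 — 5 moves in all.
Check: all required cells visited; 5 ≤ 5 moves.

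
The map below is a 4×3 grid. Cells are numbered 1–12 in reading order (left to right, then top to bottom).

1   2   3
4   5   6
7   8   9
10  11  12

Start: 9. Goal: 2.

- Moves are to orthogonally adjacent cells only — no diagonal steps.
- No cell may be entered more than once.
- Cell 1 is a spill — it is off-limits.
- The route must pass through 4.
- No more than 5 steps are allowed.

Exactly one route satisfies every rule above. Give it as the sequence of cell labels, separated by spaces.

9 8 7 4 5 2

Any route must reach 4 and still end at 2 within 5 moves, so the order of the required stops is forced.
Route from 9: left 2 to 7, up 1 to 4, right 1 to 5, up 1 to 2 — 5 moves in all.
Check: all required cells visited; 5 ≤ 5 moves.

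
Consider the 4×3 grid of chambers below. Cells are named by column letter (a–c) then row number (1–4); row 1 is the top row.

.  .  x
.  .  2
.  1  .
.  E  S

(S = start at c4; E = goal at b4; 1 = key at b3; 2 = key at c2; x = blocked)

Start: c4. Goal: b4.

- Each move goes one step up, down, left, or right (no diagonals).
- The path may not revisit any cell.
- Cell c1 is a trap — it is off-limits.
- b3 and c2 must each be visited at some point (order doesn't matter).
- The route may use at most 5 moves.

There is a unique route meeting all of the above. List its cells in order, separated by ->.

c4 -> c3 -> c2 -> b2 -> b3 -> b4

The budget equals the shortest possible length, so every move has to be on a shortest route through the required cells.
Route from c4: 2× up (reaching c2), left to b2, 2× down (reaching b4) — 5 moves in all.
Check: all required cells visited; 5 ≤ 5 moves.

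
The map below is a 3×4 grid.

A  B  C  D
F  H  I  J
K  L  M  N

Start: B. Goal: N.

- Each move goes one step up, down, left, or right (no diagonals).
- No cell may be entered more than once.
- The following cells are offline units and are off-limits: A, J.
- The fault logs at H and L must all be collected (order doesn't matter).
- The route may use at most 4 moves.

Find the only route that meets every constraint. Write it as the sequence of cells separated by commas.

The budget equals the shortest possible length, so every move has to be on a shortest route through the required cells.
Route from B: down 2 to L, right 2 to N — 4 moves in all.
Check: all required cells visited; 4 ≤ 4 moves.

B, H, L, M, N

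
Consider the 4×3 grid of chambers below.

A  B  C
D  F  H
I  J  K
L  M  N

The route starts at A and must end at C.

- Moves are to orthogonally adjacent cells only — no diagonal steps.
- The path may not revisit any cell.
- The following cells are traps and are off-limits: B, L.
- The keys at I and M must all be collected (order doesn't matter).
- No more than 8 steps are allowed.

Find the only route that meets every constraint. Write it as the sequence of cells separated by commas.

The budget equals the shortest possible length, so every move has to be on a shortest route through the required cells.
Route from A: down 2 to I, right 1 to J, down 1 to M, right 1 to N, up 3 to C — 8 moves in all.
Check: all required cells visited; 8 ≤ 8 moves.

A, D, I, J, M, N, K, H, C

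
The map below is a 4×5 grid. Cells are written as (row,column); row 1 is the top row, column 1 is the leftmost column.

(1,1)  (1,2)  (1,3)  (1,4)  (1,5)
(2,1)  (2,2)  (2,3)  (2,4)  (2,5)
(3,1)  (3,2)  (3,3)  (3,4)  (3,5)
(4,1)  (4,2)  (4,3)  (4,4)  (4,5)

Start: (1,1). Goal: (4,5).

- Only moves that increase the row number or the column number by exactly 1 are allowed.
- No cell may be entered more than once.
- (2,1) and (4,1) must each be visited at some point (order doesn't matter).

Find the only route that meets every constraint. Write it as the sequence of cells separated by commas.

(1,1), (2,1), (3,1), (4,1), (4,2), (4,3), (4,4), (4,5)

Moves only go right or down, so the column and row indices never decrease.
Route from (1,1): down 3 to (4,1), right 4 to (4,5) — 7 moves in all.
Check: all required cells visited.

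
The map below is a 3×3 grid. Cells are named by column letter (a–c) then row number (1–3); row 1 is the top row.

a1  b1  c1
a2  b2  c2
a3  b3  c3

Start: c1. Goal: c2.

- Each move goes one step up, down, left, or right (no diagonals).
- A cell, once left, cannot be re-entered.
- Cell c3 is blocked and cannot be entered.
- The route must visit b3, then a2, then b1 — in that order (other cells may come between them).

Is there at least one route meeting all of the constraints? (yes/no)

Ignoring the required order, 1 revisit-free route from c1 to c2 passes through all of b3, a2, and b1; the waypoint orders that occur are b1 → a2 → b3 (1) — never b3 → a2 → b1.

no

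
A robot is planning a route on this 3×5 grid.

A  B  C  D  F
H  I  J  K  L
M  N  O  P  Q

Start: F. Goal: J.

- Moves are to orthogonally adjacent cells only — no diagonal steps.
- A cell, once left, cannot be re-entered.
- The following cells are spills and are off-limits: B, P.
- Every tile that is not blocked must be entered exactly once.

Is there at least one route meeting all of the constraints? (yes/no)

no

Cell A has only one open neighbour but is neither the start nor the goal, so a Hamiltonian route would have to both enter and leave it through the same neighbour — impossible without revisiting.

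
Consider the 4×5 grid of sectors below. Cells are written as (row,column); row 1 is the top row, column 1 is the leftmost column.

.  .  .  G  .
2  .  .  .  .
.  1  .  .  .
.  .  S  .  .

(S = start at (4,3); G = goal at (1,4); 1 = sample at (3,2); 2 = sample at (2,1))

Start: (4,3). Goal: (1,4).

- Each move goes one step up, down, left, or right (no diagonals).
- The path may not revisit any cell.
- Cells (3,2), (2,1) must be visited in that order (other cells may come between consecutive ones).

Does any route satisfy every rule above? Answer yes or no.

yes

One route that works: (4,3) → (3,3) → (3,2) → (2,2) → (2,1) → (1,1) → (1,2) → (1,3) → (1,4).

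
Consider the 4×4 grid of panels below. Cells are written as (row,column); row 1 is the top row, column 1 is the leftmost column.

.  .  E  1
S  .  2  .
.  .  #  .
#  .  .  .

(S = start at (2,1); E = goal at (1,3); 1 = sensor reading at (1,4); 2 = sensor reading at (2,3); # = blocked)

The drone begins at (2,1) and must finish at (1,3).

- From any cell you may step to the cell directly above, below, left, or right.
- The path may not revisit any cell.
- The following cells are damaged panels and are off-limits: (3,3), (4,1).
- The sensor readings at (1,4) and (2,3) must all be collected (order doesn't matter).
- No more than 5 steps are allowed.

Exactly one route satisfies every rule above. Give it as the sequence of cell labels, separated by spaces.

The budget equals the shortest possible length, so every move has to be on a shortest route through the required cells.
Route from (2,1): right 3 to (2,4), up 1 to (1,4), left 1 to (1,3) — 5 moves in all.
Check: all required cells visited; 5 ≤ 5 moves.

(2,1) (2,2) (2,3) (2,4) (1,4) (1,3)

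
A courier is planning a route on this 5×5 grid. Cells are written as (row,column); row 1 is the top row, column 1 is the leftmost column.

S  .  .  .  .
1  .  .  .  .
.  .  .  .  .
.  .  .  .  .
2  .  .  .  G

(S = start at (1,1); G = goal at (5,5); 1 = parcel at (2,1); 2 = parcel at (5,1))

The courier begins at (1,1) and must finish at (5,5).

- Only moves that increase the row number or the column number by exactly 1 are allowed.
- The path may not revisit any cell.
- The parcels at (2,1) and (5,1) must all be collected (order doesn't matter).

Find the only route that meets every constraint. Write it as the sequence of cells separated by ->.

(1,1) -> (2,1) -> (3,1) -> (4,1) -> (5,1) -> (5,2) -> (5,3) -> (5,4) -> (5,5)

Moves only go right or down, so the column and row indices never decrease.
Route from (1,1): 4× down (reaching (5,1)), 4× right (reaching (5,5)) — 8 moves in all.
Check: all required cells visited.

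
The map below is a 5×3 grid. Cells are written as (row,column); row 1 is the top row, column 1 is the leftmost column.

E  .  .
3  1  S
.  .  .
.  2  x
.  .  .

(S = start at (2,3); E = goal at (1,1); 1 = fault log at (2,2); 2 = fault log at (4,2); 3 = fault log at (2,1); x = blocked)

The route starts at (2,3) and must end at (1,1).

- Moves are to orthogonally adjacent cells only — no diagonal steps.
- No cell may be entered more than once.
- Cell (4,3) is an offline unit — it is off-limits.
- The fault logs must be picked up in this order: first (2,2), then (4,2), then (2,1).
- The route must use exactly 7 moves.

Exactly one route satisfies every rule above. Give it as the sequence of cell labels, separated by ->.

The waypoints must appear in the order (2,2), (4,2), (2,1), with no cell reused.
Route from (2,3): left to (2,2), 2× down (reaching (4,2)), left to (4,1), 3× up (reaching (1,1)) — 7 moves in all.
Check: order respected (1 at step 1, 2 at step 3, 3 at step 6); 7 moves as required.

(2,3) -> (2,2) -> (3,2) -> (4,2) -> (4,1) -> (3,1) -> (2,1) -> (1,1)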